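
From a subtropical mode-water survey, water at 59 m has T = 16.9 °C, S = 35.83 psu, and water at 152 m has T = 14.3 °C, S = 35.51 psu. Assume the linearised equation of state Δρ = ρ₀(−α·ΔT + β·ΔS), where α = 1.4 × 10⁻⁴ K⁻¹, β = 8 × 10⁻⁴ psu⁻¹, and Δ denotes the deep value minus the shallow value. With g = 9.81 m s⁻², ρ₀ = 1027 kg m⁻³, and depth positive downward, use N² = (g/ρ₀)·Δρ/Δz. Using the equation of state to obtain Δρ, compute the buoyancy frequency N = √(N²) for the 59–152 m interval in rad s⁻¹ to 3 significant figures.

3.38 × 10⁻³ rad s⁻¹

ΔT = -2.6 K, ΔS = -0.32 psu (deep − shallow).
Δρ/ρ₀ = −αΔT + βΔS = 3.64 × 10⁻⁴ − 2.56 × 10⁻⁴ = 1.08 × 10⁻⁴, so Δρ ≈ 0.1109 kg m⁻³.
N² = (g/ρ₀)·Δρ/Δz = g·(Δρ/ρ₀)/Δz = 9.81 × 1.08 × 10⁻⁴ / 93 = 1.1392 × 10⁻⁵ s⁻².
N = √(1.1392 × 10⁻⁵) = 3.3752 × 10⁻³ rad s⁻¹ ≈ 3.38 × 10⁻³ rad s⁻¹.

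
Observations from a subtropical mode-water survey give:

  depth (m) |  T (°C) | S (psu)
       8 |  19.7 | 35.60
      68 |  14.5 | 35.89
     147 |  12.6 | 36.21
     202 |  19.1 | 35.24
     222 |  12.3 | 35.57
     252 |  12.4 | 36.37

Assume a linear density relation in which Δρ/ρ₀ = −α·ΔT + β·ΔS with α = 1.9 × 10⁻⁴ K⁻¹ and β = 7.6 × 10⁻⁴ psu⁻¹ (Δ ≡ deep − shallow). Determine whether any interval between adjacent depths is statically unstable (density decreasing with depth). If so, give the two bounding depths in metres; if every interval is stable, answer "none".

Evaluate Δρ/ρ₀ = −αΔT + βΔS across each adjacent pair:
  8–68 m: −αΔT+βΔS = −(1.9 × 10⁻⁴)(-5.2)+(7.6 × 10⁻⁴)(+0.29) = 1.2 × 10⁻³ → stable
  68–147 m: −αΔT+βΔS = −(1.9 × 10⁻⁴)(-1.9)+(7.6 × 10⁻⁴)(+0.32) = 6.0 × 10⁻⁴ → stable
  147–202 m: −αΔT+βΔS = −(1.9 × 10⁻⁴)(+6.5)+(7.6 × 10⁻⁴)(-0.97) = -2.0 × 10⁻³ → UNSTABLE
  202–222 m: −αΔT+βΔS = −(1.9 × 10⁻⁴)(-6.8)+(7.6 × 10⁻⁴)(+0.33) = 1.5 × 10⁻³ → stable
  222–252 m: −αΔT+βΔS = −(1.9 × 10⁻⁴)(+0.1)+(7.6 × 10⁻⁴)(+0.80) = 5.9 × 10⁻⁴ → stable
The 147–202 m interval has Δρ < 0: lighter water underlies denser water.

147–202 m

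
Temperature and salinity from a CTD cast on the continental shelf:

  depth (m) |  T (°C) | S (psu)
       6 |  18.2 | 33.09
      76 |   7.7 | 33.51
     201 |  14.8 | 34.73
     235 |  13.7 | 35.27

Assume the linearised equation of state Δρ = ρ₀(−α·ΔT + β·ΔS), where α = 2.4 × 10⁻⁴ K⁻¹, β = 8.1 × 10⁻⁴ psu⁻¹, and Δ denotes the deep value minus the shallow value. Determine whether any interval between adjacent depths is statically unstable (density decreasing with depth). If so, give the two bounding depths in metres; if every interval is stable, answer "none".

Evaluate Δρ/ρ₀ = −αΔT + βΔS across each adjacent pair:
  6–76 m: −αΔT+βΔS = −(2.4 × 10⁻⁴)(-10.5)+(8.1 × 10⁻⁴)(+0.42) = 2.9 × 10⁻³ → stable
  76–201 m: −αΔT+βΔS = −(2.4 × 10⁻⁴)(+7.1)+(8.1 × 10⁻⁴)(+1.22) = -7.2 × 10⁻⁴ → UNSTABLE
  201–235 m: −αΔT+βΔS = −(2.4 × 10⁻⁴)(-1.1)+(8.1 × 10⁻⁴)(+0.54) = 7.0 × 10⁻⁴ → stable
The 76–201 m interval has Δρ < 0: lighter water underlies denser water.

76–201 m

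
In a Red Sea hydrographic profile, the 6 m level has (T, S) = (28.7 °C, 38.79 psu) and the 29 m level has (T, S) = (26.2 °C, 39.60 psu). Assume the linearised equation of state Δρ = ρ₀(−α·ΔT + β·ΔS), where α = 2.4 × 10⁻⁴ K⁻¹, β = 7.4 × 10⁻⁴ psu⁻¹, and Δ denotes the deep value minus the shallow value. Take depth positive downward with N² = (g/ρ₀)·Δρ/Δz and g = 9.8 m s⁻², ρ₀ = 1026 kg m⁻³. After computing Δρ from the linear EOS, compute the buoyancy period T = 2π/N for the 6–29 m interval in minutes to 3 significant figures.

ΔT = -2.5 K, ΔS = +0.81 psu (deep − shallow).
Δρ/ρ₀ = −αΔT + βΔS = 6.00 × 10⁻⁴ + 5.994 × 10⁻⁴ = 1.1994 × 10⁻³, so Δρ ≈ 1.231 kg m⁻³.
N² = (g/ρ₀)·Δρ/Δz = g·(Δρ/ρ₀)/Δz = 9.8 × 1.1994 × 10⁻³ / 23 = 5.1105 × 10⁻⁴ s⁻².
N = √(5.1105 × 10⁻⁴) = 0.022606 rad s⁻¹ → T = 2π/N = 277.94 s = 4.6323 min ≈ 4.63 min.

4.63 min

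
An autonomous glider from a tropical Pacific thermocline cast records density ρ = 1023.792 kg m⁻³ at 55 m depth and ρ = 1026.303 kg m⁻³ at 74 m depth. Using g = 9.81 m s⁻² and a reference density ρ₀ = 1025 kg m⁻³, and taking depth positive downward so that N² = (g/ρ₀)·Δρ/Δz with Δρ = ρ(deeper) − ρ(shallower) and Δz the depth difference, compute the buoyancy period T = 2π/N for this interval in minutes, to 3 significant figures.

2.94 min

Δρ = 1026.303 − 1023.792 = 2.511 kg m⁻³ over Δz = 74 − 55 = 19 m.
N² = (9.81/1025) × (2.511/19) = 1.2648 × 10⁻³ s⁻².
N = √(1.2648 × 10⁻³) = 0.035564 rad s⁻¹, so T = 2π/N = 176.67 s = 2.9445 min ≈ 2.94 min.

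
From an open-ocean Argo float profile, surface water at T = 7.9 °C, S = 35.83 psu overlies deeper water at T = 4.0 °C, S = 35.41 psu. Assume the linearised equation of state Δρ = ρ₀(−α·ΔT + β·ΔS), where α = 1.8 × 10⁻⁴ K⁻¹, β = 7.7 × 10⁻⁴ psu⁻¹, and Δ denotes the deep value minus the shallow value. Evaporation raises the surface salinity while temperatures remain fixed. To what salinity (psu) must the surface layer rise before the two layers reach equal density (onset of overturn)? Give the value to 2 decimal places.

36.32 psu

Neutral buoyancy requires −α(T_deep − T_surf) + β(S_deep − S_surf′) = 0.
S_surf′ = S_deep − (α/β)·ΔT = 35.41 − (1.8 × 10⁻⁴/7.7 × 10⁻⁴)·(-3.9) = 36.3217 psu.
Increase required: 36.3217 − 35.83 = 0.4917 psu.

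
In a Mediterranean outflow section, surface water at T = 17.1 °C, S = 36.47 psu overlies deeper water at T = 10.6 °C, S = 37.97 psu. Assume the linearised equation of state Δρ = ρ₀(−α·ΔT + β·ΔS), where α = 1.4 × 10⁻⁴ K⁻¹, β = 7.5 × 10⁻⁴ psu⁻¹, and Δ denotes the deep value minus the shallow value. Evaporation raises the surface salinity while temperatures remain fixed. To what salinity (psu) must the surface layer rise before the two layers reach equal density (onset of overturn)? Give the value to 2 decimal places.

Neutral buoyancy requires −α(T_deep − T_surf) + β(S_deep − S_surf′) = 0.
S_surf′ = S_deep − (α/β)·ΔT = 37.97 − (1.4 × 10⁻⁴/7.5 × 10⁻⁴)·(-6.5) = 39.1833 psu.
Increase required: 39.1833 − 36.47 = 2.7133 psu.

39.18 psu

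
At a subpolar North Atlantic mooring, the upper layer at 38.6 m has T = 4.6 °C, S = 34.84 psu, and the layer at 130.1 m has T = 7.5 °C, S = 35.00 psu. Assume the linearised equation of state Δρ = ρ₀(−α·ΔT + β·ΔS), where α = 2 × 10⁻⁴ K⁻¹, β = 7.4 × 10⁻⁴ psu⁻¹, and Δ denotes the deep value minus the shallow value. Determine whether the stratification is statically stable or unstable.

ΔT = 7.5 − 4.6 = +2.9 K and ΔS = 35.00 − 34.84 = +0.16 psu (deep − shallow).
−αΔT = -5.80 × 10⁻⁴; βΔS = 1.184 × 10⁻⁴; sum Δρ/ρ₀ = -4.616 × 10⁻⁴.
Δρ/ρ₀ < 0, so Δρ < 0: deeper water is lighter → statically unstable; the column would overturn.

unstable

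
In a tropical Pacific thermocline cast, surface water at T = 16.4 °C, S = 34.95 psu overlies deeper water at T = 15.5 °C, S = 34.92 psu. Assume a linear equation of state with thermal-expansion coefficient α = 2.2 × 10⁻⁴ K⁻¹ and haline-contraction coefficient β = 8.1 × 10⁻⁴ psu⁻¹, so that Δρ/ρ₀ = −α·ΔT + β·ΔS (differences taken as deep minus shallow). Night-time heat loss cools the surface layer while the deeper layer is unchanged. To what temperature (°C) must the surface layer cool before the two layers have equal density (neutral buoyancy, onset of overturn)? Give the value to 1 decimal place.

Neutral buoyancy requires Δρ = 0, i.e. −α(T_deep − T_surf′) + β(S_deep − S_surf) = 0.
T_surf′ = T_deep − (β/α)·ΔS = 15.5 − (8.1 × 10⁻⁴/2.2 × 10⁻⁴)·(-0.03) = 15.610 °C.
Cooling required: 16.4 − (15.610) = 0.790 °C.

15.6 °C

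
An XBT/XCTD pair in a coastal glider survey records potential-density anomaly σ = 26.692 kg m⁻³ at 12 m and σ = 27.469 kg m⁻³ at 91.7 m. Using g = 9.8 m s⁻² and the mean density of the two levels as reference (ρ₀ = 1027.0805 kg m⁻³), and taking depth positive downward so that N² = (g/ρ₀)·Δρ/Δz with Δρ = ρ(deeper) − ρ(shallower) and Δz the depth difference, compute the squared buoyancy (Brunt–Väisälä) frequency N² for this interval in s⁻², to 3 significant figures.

9.30 × 10⁻⁵ s⁻²

Δρ = 1027.469 − 1026.692 = 0.777 kg m⁻³ over Δz = 91.7 − 12 = 79.7 m.
N² = (9.8/1027.0805) × (0.777/79.7) = 9.3022 × 10⁻⁵ s⁻² ≈ 9.30 × 10⁻⁵ s⁻².
N² > 0, so the interval is statically stable.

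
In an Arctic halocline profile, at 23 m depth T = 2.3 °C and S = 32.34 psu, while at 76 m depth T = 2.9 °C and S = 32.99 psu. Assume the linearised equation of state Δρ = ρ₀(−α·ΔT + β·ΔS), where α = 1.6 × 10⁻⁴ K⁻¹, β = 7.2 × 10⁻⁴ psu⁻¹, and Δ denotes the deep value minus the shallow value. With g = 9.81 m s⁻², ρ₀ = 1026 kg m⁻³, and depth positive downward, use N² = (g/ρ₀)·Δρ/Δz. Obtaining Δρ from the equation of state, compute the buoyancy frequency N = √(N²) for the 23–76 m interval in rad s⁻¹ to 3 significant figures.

ΔT = +0.6 K, ΔS = +0.65 psu (deep − shallow).
Δρ/ρ₀ = −αΔT + βΔS = -9.60 × 10⁻⁵ + 4.68 × 10⁻⁴ = 3.72 × 10⁻⁴, so Δρ ≈ 0.3817 kg m⁻³.
N² = (g/ρ₀)·Δρ/Δz = g·(Δρ/ρ₀)/Δz = 9.81 × 3.72 × 10⁻⁴ / 53 = 6.8855 × 10⁻⁵ s⁻².
N = √(6.8855 × 10⁻⁵) = 8.2979 × 10⁻³ rad s⁻¹ ≈ 8.30 × 10⁻³ rad s⁻¹.

8.30 × 10⁻³ rad s⁻¹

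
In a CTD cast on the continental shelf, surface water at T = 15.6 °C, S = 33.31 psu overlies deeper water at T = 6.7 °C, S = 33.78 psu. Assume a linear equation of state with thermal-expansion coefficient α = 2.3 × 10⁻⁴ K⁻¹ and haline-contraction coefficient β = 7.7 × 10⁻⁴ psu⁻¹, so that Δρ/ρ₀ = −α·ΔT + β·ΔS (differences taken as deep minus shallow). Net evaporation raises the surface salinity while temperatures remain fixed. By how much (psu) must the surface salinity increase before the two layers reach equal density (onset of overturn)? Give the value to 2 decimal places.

Neutral buoyancy requires −α(T_deep − T_surf) + β(S_deep − S_surf′) = 0.
S_surf′ = S_deep − (α/β)·ΔT = 33.78 − (2.3 × 10⁻⁴/7.7 × 10⁻⁴)·(-8.9) = 36.4384 psu.
Increase required: 36.4384 − 33.31 = 3.1284 psu.

3.13 psu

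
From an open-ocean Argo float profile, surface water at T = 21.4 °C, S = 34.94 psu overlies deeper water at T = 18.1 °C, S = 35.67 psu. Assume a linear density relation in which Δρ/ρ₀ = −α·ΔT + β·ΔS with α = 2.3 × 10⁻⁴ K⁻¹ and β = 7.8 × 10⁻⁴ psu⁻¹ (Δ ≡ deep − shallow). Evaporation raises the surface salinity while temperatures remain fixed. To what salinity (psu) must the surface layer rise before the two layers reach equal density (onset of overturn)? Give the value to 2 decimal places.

36.64 psu

Neutral buoyancy requires −α(T_deep − T_surf) + β(S_deep − S_surf′) = 0.
S_surf′ = S_deep − (α/β)·ΔT = 35.67 − (2.3 × 10⁻⁴/7.8 × 10⁻⁴)·(-3.3) = 36.6431 psu.
Increase required: 36.6431 − 34.94 = 1.7031 psu.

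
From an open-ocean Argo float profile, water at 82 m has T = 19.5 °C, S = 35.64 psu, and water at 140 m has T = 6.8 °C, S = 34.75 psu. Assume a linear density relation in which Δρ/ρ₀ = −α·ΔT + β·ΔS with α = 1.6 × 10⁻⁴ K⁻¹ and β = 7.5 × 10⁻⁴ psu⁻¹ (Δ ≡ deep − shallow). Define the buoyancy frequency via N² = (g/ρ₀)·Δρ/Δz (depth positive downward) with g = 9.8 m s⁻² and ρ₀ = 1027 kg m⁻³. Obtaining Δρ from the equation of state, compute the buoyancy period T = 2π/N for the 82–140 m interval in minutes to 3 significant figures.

6.90 min

ΔT = -12.7 K, ΔS = -0.89 psu (deep − shallow).
Δρ/ρ₀ = −αΔT + βΔS = 2.032 × 10⁻³ − 6.675 × 10⁻⁴ = 1.3645 × 10⁻³, so Δρ ≈ 1.401 kg m⁻³.
N² = (g/ρ₀)·Δρ/Δz = g·(Δρ/ρ₀)/Δz = 9.8 × 1.3645 × 10⁻³ / 58 = 2.3055 × 10⁻⁴ s⁻².
N = √(2.3055 × 10⁻⁴) = 0.015184 rad s⁻¹ → T = 2π/N = 413.80 s = 6.8967 min ≈ 6.90 min.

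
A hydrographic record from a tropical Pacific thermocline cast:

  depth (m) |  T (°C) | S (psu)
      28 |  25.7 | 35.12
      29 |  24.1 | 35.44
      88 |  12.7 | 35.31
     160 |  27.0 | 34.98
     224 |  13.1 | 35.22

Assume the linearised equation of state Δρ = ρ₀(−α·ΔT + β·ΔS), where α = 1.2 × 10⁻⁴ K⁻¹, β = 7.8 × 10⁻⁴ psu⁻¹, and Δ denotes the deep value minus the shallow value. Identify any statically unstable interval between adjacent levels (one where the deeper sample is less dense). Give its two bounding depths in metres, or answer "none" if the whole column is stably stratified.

88–160 m

Evaluate Δρ/ρ₀ = −αΔT + βΔS across each adjacent pair:
  28–29 m: −αΔT+βΔS = −(1.2 × 10⁻⁴)(-1.6)+(7.8 × 10⁻⁴)(+0.32) = 4.4 × 10⁻⁴ → stable
  29–88 m: −αΔT+βΔS = −(1.2 × 10⁻⁴)(-11.4)+(7.8 × 10⁻⁴)(-0.13) = 1.3 × 10⁻³ → stable
  88–160 m: −αΔT+βΔS = −(1.2 × 10⁻⁴)(+14.3)+(7.8 × 10⁻⁴)(-0.33) = -2.0 × 10⁻³ → UNSTABLE
  160–224 m: −αΔT+βΔS = −(1.2 × 10⁻⁴)(-13.9)+(7.8 × 10⁻⁴)(+0.24) = 1.9 × 10⁻³ → stable
The 88–160 m interval has Δρ < 0: lighter water underlies denser water.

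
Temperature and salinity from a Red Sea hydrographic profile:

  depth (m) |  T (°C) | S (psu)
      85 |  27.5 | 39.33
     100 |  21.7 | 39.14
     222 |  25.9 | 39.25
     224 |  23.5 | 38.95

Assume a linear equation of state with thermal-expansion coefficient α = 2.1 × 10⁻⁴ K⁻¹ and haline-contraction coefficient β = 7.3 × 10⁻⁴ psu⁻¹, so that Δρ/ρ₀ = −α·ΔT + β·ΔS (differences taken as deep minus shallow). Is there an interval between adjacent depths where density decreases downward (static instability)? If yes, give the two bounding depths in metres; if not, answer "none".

Evaluate Δρ/ρ₀ = −αΔT + βΔS across each adjacent pair:
  85–100 m: −αΔT+βΔS = −(2.1 × 10⁻⁴)(-5.8)+(7.3 × 10⁻⁴)(-0.19) = 1.1 × 10⁻³ → stable
  100–222 m: −αΔT+βΔS = −(2.1 × 10⁻⁴)(+4.2)+(7.3 × 10⁻⁴)(+0.11) = -8.0 × 10⁻⁴ → UNSTABLE
  222–224 m: −αΔT+βΔS = −(2.1 × 10⁻⁴)(-2.4)+(7.3 × 10⁻⁴)(-0.30) = 2.8 × 10⁻⁴ → stable
The 100–222 m interval has Δρ < 0: lighter water underlies denser water.

100–222 m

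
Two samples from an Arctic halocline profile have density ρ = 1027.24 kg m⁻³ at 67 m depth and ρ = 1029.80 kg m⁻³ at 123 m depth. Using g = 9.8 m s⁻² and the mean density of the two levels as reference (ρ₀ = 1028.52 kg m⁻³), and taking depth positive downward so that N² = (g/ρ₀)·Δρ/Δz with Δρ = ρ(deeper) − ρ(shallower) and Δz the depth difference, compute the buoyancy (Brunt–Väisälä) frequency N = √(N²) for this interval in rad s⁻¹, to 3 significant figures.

Δρ = 1029.80 − 1027.24 = 2.56 kg m⁻³ over Δz = 123 − 67 = 56 m.
N² = (9.8/1028.52) × (2.56/56) = 4.3558 × 10⁻⁴ s⁻².
N = √(4.3558 × 10⁻⁴) = 0.020871 rad s⁻¹ ≈ 0.0209 rad s⁻¹.

0.0209 rad s⁻¹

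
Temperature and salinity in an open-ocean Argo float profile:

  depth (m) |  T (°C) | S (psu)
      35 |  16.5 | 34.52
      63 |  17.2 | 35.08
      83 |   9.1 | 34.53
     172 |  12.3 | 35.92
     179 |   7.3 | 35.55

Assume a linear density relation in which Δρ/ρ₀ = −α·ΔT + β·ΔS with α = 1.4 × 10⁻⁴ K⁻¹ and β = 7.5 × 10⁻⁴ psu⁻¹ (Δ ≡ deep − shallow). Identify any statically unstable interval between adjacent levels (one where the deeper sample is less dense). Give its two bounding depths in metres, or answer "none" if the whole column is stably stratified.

none

Evaluate Δρ/ρ₀ = −αΔT + βΔS across each adjacent pair:
  35–63 m: −αΔT+βΔS = −(1.4 × 10⁻⁴)(+0.7)+(7.5 × 10⁻⁴)(+0.56) = 3.2 × 10⁻⁴ → stable
  63–83 m: −αΔT+βΔS = −(1.4 × 10⁻⁴)(-8.1)+(7.5 × 10⁻⁴)(-0.55) = 7.2 × 10⁻⁴ → stable
  83–172 m: −αΔT+βΔS = −(1.4 × 10⁻⁴)(+3.2)+(7.5 × 10⁻⁴)(+1.39) = 5.9 × 10⁻⁴ → stable
  172–179 m: −αΔT+βΔS = −(1.4 × 10⁻⁴)(-5.0)+(7.5 × 10⁻⁴)(-0.37) = 4.2 × 10⁻⁴ → stable
Every interval has Δρ > 0: the column is stably stratified throughout.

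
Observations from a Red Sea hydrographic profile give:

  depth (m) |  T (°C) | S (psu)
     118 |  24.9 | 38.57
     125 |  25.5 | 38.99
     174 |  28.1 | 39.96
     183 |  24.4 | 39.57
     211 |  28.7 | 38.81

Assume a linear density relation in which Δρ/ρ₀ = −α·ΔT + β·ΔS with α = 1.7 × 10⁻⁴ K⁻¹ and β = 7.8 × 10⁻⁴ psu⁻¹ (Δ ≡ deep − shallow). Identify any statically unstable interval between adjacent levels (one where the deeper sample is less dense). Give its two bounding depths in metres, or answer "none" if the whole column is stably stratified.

183–211 m

Evaluate Δρ/ρ₀ = −αΔT + βΔS across each adjacent pair:
  118–125 m: −αΔT+βΔS = −(1.7 × 10⁻⁴)(+0.6)+(7.8 × 10⁻⁴)(+0.42) = 2.3 × 10⁻⁴ → stable
  125–174 m: −αΔT+βΔS = −(1.7 × 10⁻⁴)(+2.6)+(7.8 × 10⁻⁴)(+0.97) = 3.1 × 10⁻⁴ → stable
  174–183 m: −αΔT+βΔS = −(1.7 × 10⁻⁴)(-3.7)+(7.8 × 10⁻⁴)(-0.39) = 3.2 × 10⁻⁴ → stable
  183–211 m: −αΔT+βΔS = −(1.7 × 10⁻⁴)(+4.3)+(7.8 × 10⁻⁴)(-0.76) = -1.3 × 10⁻³ → UNSTABLE
The 183–211 m interval has Δρ < 0: lighter water underlies denser water.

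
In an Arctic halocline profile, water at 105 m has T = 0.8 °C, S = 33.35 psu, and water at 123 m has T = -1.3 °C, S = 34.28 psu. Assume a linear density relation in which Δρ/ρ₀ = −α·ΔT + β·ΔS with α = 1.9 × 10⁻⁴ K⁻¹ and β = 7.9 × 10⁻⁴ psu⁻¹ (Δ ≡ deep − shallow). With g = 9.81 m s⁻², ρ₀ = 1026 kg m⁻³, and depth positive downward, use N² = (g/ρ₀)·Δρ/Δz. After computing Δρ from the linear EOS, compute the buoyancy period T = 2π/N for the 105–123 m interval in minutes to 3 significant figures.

ΔT = -2.1 K, ΔS = +0.93 psu (deep − shallow).
Δρ/ρ₀ = −αΔT + βΔS = 3.99 × 10⁻⁴ + 7.347 × 10⁻⁴ = 1.1337 × 10⁻³, so Δρ ≈ 1.163 kg m⁻³.
N² = (g/ρ₀)·Δρ/Δz = g·(Δρ/ρ₀)/Δz = 9.81 × 1.1337 × 10⁻³ / 18 = 6.1787 × 10⁻⁴ s⁻².
N = √(6.1787 × 10⁻⁴) = 0.024857 rad s⁻¹ → T = 2π/N = 252.77 s = 4.2128 min ≈ 4.21 min.

4.21 min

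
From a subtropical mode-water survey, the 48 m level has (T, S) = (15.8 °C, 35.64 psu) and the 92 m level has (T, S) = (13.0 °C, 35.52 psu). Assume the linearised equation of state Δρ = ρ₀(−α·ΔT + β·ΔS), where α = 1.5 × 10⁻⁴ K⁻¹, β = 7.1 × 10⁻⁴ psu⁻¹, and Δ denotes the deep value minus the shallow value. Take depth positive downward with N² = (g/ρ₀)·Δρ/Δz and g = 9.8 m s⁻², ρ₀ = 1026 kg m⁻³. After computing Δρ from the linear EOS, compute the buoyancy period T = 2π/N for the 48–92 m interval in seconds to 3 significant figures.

ΔT = -2.8 K, ΔS = -0.12 psu (deep − shallow).
Δρ/ρ₀ = −αΔT + βΔS = 4.20 × 10⁻⁴ − 8.52 × 10⁻⁵ = 3.348 × 10⁻⁴, so Δρ ≈ 0.3435 kg m⁻³.
N² = (g/ρ₀)·Δρ/Δz = g·(Δρ/ρ₀)/Δz = 9.8 × 3.348 × 10⁻⁴ / 44 = 7.4569 × 10⁻⁵ s⁻².
N = √(7.4569 × 10⁻⁵) = 8.6353 × 10⁻³ rad s⁻¹ → T = 2π/N = 727.62 s ≈ 728 s.

728 s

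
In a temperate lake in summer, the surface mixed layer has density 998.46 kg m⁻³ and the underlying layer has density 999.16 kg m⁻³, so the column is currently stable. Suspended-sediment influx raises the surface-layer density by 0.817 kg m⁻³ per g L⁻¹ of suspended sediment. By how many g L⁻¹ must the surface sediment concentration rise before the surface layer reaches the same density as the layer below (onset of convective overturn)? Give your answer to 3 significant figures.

Density deficit of the surface layer: 999.16 − 998.46 = 0.7 kg m⁻³.
Required change = 0.7 / 0.817 = 0.857 g L⁻¹.

0.857 g L⁻¹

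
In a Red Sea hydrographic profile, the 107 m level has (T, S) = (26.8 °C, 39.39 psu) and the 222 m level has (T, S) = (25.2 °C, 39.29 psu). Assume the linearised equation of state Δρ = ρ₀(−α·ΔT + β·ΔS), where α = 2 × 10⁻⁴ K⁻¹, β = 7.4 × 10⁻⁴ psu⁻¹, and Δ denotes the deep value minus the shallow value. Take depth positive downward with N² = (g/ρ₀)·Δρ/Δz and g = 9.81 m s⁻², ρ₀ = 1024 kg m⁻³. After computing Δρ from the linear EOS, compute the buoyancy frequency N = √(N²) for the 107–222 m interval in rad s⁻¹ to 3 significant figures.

4.58 × 10⁻³ rad s⁻¹

ΔT = -1.6 K, ΔS = -0.10 psu (deep − shallow).
Δρ/ρ₀ = −αΔT + βΔS = 3.20 × 10⁻⁴ − 7.40 × 10⁻⁵ = 2.46 × 10⁻⁴, so Δρ ≈ 0.2519 kg m⁻³.
N² = (g/ρ₀)·Δρ/Δz = g·(Δρ/ρ₀)/Δz = 9.81 × 2.46 × 10⁻⁴ / 115 = 2.0985 × 10⁻⁵ s⁻².
N = √(2.0985 × 10⁻⁵) = 4.5809 × 10⁻³ rad s⁻¹ ≈ 4.58 × 10⁻³ rad s⁻¹.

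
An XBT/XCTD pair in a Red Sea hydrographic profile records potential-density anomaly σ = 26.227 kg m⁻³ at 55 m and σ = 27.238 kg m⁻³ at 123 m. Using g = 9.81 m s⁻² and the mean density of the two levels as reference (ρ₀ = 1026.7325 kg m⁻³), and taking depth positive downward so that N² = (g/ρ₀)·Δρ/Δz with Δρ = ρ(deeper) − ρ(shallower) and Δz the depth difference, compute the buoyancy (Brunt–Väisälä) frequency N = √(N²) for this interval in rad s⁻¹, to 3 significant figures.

0.0119 rad s⁻¹

Δρ = 1027.238 − 1026.227 = 1.011 kg m⁻³ over Δz = 123 − 55 = 68 m.
N² = (9.81/1026.7325) × (1.011/68) = 1.4205 × 10⁻⁴ s⁻².
N = √(1.4205 × 10⁻⁴) = 0.011918 rad s⁻¹ ≈ 0.0119 rad s⁻¹.
N² > 0, so the interval is statically stable.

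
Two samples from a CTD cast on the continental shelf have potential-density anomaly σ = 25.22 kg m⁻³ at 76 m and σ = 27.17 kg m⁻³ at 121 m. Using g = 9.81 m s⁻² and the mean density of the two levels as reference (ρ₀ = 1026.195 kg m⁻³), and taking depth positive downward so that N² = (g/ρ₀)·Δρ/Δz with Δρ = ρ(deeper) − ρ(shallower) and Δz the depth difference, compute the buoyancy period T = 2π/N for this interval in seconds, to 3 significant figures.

309 s

Δρ = 1027.17 − 1025.22 = 1.95 kg m⁻³ over Δz = 121 − 76 = 45 m.
N² = (9.81/1026.195) × (1.95/45) = 4.1425 × 10⁻⁴ s⁻².
N = √(4.1425 × 10⁻⁴) = 0.020353 rad s⁻¹, so T = 2π/N = 308.71 s ≈ 309 s.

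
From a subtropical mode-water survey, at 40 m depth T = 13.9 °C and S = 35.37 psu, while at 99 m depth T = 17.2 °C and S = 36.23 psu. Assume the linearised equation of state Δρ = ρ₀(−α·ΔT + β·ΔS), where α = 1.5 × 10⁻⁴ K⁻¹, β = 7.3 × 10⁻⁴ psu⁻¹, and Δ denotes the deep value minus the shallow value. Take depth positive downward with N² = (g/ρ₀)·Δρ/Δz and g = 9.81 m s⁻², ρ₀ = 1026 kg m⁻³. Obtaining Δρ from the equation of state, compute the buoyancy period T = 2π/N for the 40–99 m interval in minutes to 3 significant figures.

22.3 min

ΔT = +3.3 K, ΔS = +0.86 psu (deep − shallow).
Δρ/ρ₀ = −αΔT + βΔS = -4.95 × 10⁻⁴ + 6.278 × 10⁻⁴ = 1.328 × 10⁻⁴, so Δρ ≈ 0.1363 kg m⁻³.
N² = (g/ρ₀)·Δρ/Δz = g·(Δρ/ρ₀)/Δz = 9.81 × 1.328 × 10⁻⁴ / 59 = 2.2081 × 10⁻⁵ s⁻².
N = √(2.2081 × 10⁻⁵) = 4.6990 × 10⁻³ rad s⁻¹ → T = 2π/N = 1.3371 × 10³ s = 22.285 min ≈ 22.3 min.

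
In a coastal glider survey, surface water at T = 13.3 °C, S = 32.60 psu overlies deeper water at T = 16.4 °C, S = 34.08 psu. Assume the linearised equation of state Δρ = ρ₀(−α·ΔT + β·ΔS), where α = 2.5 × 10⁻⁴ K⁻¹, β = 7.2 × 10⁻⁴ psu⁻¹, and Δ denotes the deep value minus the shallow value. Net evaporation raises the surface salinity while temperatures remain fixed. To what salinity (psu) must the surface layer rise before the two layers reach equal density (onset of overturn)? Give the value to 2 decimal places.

Neutral buoyancy requires −α(T_deep − T_surf) + β(S_deep − S_surf′) = 0.
S_surf′ = S_deep − (α/β)·ΔT = 34.08 − (2.5 × 10⁻⁴/7.2 × 10⁻⁴)·(+3.1) = 33.0036 psu.
Increase required: 33.0036 − 32.60 = 0.4036 psu.

33.00 psu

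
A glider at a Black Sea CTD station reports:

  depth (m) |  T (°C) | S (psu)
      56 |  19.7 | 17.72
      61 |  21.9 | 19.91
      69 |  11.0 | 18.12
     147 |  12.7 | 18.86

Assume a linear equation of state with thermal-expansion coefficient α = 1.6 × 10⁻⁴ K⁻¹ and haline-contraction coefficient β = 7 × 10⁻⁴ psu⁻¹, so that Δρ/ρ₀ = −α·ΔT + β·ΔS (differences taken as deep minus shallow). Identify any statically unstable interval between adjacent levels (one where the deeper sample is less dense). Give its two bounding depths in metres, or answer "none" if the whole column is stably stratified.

none

Evaluate Δρ/ρ₀ = −αΔT + βΔS across each adjacent pair:
  56–61 m: −αΔT+βΔS = −(1.6 × 10⁻⁴)(+2.2)+(7 × 10⁻⁴)(+2.19) = 1.2 × 10⁻³ → stable
  61–69 m: −αΔT+βΔS = −(1.6 × 10⁻⁴)(-10.9)+(7 × 10⁻⁴)(-1.79) = 4.9 × 10⁻⁴ → stable
  69–147 m: −αΔT+βΔS = −(1.6 × 10⁻⁴)(+1.7)+(7 × 10⁻⁴)(+0.74) = 2.5 × 10⁻⁴ → stable
Every interval has Δρ > 0: the column is stably stratified throughout.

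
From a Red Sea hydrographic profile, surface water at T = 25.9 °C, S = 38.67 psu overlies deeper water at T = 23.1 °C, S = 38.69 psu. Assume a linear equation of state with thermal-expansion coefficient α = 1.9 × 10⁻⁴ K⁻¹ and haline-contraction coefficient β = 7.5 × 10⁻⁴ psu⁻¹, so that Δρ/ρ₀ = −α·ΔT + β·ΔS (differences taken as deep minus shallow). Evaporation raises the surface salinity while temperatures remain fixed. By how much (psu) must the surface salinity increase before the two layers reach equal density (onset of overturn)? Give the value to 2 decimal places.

Neutral buoyancy requires −α(T_deep − T_surf) + β(S_deep − S_surf′) = 0.
S_surf′ = S_deep − (α/β)·ΔT = 38.69 − (1.9 × 10⁻⁴/7.5 × 10⁻⁴)·(-2.8) = 39.3993 psu.
Increase required: 39.3993 − 38.67 = 0.7293 psu.

0.73 psu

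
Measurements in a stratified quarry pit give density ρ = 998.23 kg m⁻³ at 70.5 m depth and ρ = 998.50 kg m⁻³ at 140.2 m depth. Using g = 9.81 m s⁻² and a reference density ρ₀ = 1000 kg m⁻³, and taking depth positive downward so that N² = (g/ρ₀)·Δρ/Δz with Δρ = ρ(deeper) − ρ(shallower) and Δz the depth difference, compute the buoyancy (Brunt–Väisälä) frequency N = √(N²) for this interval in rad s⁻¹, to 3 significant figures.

Δρ = 998.50 − 998.23 = 0.27 kg m⁻³ over Δz = 140.2 − 70.5 = 69.7 m.
N² = (9.81/1000) × (0.27/69.7) = 3.8001 × 10⁻⁵ s⁻².
N = √(3.8001 × 10⁻⁵) = 6.1645 × 10⁻³ rad s⁻¹ ≈ 6.16 × 10⁻³ rad s⁻¹.
A positive N² confirms static stability across the interval.

6.16 × 10⁻³ rad s⁻¹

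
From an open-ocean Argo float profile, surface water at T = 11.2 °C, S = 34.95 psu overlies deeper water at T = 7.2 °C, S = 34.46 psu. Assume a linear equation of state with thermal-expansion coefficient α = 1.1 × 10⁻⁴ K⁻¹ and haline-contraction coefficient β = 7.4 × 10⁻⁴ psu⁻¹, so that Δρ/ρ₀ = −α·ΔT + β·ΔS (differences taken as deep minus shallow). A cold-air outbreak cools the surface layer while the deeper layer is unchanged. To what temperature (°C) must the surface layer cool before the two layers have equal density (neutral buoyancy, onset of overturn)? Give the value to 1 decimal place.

10.5 °C

Neutral buoyancy requires Δρ = 0, i.e. −α(T_deep − T_surf′) + β(S_deep − S_surf) = 0.
T_surf′ = T_deep − (β/α)·ΔS = 7.2 − (7.4 × 10⁻⁴/1.1 × 10⁻⁴)·(-0.49) = 10.496 °C.
Cooling required: 11.2 − (10.496) = 0.704 °C.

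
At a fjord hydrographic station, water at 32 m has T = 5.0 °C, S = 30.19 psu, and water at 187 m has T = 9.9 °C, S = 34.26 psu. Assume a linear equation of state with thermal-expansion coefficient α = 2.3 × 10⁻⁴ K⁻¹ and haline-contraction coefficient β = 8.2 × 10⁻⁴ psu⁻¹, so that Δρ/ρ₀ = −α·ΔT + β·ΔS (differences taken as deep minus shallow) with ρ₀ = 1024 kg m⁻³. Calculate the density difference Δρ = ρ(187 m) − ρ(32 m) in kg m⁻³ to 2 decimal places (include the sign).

ΔT = +4.9 K, ΔS = +4.07 psu (deep − shallow).
Δρ/ρ₀ = −(2.3 × 10⁻⁴)(+4.9) + (8.2 × 10⁻⁴)(+4.07) = 2.2104 × 10⁻³.
Δρ = 1024 × (2.2104 × 10⁻³) = +2.26 kg m⁻³.
Positive Δρ: denser below, stable.

+2.26 kg m⁻³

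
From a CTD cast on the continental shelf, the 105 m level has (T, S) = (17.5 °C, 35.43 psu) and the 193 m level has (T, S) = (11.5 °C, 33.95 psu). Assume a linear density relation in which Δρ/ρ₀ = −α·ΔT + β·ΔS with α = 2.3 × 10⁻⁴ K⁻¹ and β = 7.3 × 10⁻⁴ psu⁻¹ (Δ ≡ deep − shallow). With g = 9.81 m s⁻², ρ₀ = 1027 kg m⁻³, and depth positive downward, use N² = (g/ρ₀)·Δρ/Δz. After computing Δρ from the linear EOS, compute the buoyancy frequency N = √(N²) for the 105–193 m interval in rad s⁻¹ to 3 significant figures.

5.78 × 10⁻³ rad s⁻¹

ΔT = -6.0 K, ΔS = -1.48 psu (deep − shallow).
Δρ/ρ₀ = −αΔT + βΔS = 1.38 × 10⁻³ − 1.0804 × 10⁻³ = 2.996 × 10⁻⁴, so Δρ ≈ 0.3077 kg m⁻³.
N² = (g/ρ₀)·Δρ/Δz = g·(Δρ/ρ₀)/Δz = 9.81 × 2.996 × 10⁻⁴ / 88 = 3.3399 × 10⁻⁵ s⁻².
N = √(3.3399 × 10⁻⁵) = 5.7792 × 10⁻³ rad s⁻¹ ≈ 5.78 × 10⁻³ rad s⁻¹.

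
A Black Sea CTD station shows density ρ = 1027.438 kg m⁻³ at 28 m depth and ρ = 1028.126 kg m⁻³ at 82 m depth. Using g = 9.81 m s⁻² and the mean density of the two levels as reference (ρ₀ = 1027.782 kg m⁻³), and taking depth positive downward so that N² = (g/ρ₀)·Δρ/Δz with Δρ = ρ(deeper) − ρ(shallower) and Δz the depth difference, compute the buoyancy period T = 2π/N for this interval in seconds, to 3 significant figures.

Δρ = 1028.126 − 1027.438 = 0.688 kg m⁻³ over Δz = 82 − 28 = 54 m.
N² = (9.81/1027.782) × (0.688/54) = 1.2161 × 10⁻⁴ s⁻².
N = √(1.2161 × 10⁻⁴) = 0.011028 rad s⁻¹, so T = 2π/N = 569.75 s ≈ 570 s.

570 s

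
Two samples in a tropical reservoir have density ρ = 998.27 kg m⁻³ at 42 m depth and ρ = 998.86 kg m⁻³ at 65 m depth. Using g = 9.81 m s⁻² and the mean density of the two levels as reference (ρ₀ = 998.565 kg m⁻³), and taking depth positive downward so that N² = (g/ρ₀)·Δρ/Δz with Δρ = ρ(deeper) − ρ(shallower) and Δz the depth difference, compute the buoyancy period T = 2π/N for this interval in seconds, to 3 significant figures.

Δρ = 998.86 − 998.27 = 0.59 kg m⁻³ over Δz = 65 − 42 = 23 m.
N² = (9.81/998.565) × (0.59/23) = 2.5201 × 10⁻⁴ s⁻².
N = √(2.5201 × 10⁻⁴) = 0.015875 rad s⁻¹, so T = 2π/N = 395.79 s ≈ 396 s.

396 s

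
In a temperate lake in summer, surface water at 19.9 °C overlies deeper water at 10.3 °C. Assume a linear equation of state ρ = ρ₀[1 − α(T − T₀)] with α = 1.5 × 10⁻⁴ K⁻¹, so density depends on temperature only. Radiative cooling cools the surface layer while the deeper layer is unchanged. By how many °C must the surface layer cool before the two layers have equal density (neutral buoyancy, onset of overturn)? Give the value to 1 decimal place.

9.6 °C

With temperature the only control, equal density requires T_surf′ = T_deep.
T_surf′ = 10.3 °C.
Cooling required: 19.9 − 10.3 = 9.6 °C.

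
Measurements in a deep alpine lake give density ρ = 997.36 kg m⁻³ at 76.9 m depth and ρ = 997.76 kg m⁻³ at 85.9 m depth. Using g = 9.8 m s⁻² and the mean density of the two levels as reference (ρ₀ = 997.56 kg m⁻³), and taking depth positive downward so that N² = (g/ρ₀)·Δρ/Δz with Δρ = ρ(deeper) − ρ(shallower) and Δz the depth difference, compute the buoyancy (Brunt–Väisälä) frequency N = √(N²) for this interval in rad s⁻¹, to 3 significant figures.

Δρ = 997.76 − 997.36 = 0.40 kg m⁻³ over Δz = 85.9 − 76.9 = 9 m.
N² = (9.8/997.56) × (0.40/9) = 4.3662 × 10⁻⁴ s⁻².
N = √(4.3662 × 10⁻⁴) = 0.020895 rad s⁻¹ ≈ 0.0209 rad s⁻¹.
A positive N² confirms static stability across the interval.

0.0209 rad s⁻¹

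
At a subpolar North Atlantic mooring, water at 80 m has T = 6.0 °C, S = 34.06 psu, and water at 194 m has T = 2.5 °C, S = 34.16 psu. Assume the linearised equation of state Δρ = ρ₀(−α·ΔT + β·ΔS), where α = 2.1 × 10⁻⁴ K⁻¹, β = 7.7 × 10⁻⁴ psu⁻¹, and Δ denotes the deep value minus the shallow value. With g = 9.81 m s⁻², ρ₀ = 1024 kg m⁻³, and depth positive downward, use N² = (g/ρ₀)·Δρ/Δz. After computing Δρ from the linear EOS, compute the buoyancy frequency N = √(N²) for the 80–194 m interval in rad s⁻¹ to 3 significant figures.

ΔT = -3.5 K, ΔS = +0.10 psu (deep − shallow).
Δρ/ρ₀ = −αΔT + βΔS = 7.35 × 10⁻⁴ + 7.70 × 10⁻⁵ = 8.12 × 10⁻⁴, so Δρ ≈ 0.8315 kg m⁻³.
N² = (g/ρ₀)·Δρ/Δz = g·(Δρ/ρ₀)/Δz = 9.81 × 8.12 × 10⁻⁴ / 114 = 6.9875 × 10⁻⁵ s⁻².
N = √(6.9875 × 10⁻⁵) = 8.3591 × 10⁻³ rad s⁻¹ ≈ 8.36 × 10⁻³ rad s⁻¹.

8.36 × 10⁻³ rad s⁻¹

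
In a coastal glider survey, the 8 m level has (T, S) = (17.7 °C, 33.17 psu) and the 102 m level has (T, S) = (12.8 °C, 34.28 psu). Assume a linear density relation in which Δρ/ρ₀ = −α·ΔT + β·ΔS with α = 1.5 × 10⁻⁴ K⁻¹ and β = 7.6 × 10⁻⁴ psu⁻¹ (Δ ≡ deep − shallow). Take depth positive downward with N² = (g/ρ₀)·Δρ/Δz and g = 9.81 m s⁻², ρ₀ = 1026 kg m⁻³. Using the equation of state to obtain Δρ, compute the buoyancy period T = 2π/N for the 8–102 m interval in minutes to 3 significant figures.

ΔT = -4.9 K, ΔS = +1.11 psu (deep − shallow).
Δρ/ρ₀ = −αΔT + βΔS = 7.35 × 10⁻⁴ + 8.436 × 10⁻⁴ = 1.5786 × 10⁻³, so Δρ ≈ 1.620 kg m⁻³.
N² = (g/ρ₀)·Δρ/Δz = g·(Δρ/ρ₀)/Δz = 9.81 × 1.5786 × 10⁻³ / 94 = 1.6475 × 10⁻⁴ s⁻².
N = √(1.6475 × 10⁻⁴) = 0.012835 rad s⁻¹ → T = 2π/N = 489.54 s = 8.1590 min ≈ 8.16 min.

8.16 min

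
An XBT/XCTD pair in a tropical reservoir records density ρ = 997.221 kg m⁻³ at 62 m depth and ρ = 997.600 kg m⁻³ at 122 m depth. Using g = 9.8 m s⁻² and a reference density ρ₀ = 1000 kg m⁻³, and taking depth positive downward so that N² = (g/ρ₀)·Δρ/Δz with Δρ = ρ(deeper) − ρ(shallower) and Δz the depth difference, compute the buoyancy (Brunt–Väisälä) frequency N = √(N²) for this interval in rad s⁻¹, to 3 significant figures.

7.87 × 10⁻³ rad s⁻¹

Δρ = 997.600 − 997.221 = 0.379 kg m⁻³ over Δz = 122 − 62 = 60 m.
N² = (9.8/1000) × (0.379/60) = 6.1903 × 10⁻⁵ s⁻².
N = √(6.1903 × 10⁻⁵) = 7.8678 × 10⁻³ rad s⁻¹ ≈ 7.87 × 10⁻³ rad s⁻¹.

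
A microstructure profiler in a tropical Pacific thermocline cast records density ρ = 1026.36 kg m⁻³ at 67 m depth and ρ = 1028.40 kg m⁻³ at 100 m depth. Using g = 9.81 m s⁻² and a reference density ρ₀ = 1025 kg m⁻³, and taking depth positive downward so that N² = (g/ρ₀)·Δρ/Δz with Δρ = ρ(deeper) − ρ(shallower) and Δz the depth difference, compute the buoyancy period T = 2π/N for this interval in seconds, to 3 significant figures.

258 s

Δρ = 1028.40 − 1026.36 = 2.04 kg m⁻³ over Δz = 100 − 67 = 33 m.
N² = (9.81/1025) × (2.04/33) = 5.9165 × 10⁻⁴ s⁻².
N = √(5.9165 × 10⁻⁴) = 0.024324 rad s⁻¹, so T = 2π/N = 258.31 s ≈ 258 s.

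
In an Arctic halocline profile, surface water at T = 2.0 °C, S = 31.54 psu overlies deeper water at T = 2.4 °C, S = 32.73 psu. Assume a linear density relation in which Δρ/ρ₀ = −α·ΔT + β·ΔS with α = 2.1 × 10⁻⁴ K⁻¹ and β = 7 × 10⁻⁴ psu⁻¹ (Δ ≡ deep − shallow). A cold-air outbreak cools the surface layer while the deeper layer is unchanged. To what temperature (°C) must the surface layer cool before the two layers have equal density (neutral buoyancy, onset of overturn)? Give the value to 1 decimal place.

Neutral buoyancy requires Δρ = 0, i.e. −α(T_deep − T_surf′) + β(S_deep − S_surf) = 0.
T_surf′ = T_deep − (β/α)·ΔS = 2.4 − (7 × 10⁻⁴/2.1 × 10⁻⁴)·(+1.19) = -1.567 °C.
Cooling required: 2.0 − (-1.567) = 3.567 °C.

-1.6 °C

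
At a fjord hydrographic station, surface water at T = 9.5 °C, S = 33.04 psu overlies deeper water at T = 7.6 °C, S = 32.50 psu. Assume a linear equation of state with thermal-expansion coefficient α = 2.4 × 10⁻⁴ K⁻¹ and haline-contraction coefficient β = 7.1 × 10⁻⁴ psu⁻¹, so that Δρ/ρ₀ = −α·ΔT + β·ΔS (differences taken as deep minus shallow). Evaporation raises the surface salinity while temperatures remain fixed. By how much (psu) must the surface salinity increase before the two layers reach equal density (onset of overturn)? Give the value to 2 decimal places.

Neutral buoyancy requires −α(T_deep − T_surf) + β(S_deep − S_surf′) = 0.
S_surf′ = S_deep − (α/β)·ΔT = 32.50 − (2.4 × 10⁻⁴/7.1 × 10⁻⁴)·(-1.9) = 33.1423 psu.
Increase required: 33.1423 − 33.04 = 0.1023 psu.

0.10 psu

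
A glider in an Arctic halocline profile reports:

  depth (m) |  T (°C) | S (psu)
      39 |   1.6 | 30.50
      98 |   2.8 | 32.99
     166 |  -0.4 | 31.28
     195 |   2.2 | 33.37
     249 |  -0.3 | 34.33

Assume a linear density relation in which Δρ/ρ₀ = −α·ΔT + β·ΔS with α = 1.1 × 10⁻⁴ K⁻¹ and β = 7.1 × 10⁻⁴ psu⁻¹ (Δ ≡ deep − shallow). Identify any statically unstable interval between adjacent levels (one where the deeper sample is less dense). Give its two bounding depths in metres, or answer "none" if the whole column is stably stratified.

Evaluate Δρ/ρ₀ = −αΔT + βΔS across each adjacent pair:
  39–98 m: −αΔT+βΔS = −(1.1 × 10⁻⁴)(+1.2)+(7.1 × 10⁻⁴)(+2.49) = 1.6 × 10⁻³ → stable
  98–166 m: −αΔT+βΔS = −(1.1 × 10⁻⁴)(-3.2)+(7.1 × 10⁻⁴)(-1.71) = -8.6 × 10⁻⁴ → UNSTABLE
  166–195 m: −αΔT+βΔS = −(1.1 × 10⁻⁴)(+2.6)+(7.1 × 10⁻⁴)(+2.09) = 1.2 × 10⁻³ → stable
  195–249 m: −αΔT+βΔS = −(1.1 × 10⁻⁴)(-2.5)+(7.1 × 10⁻⁴)(+0.96) = 9.6 × 10⁻⁴ → stable
The 98–166 m interval has Δρ < 0: lighter water underlies denser water.

98–166 m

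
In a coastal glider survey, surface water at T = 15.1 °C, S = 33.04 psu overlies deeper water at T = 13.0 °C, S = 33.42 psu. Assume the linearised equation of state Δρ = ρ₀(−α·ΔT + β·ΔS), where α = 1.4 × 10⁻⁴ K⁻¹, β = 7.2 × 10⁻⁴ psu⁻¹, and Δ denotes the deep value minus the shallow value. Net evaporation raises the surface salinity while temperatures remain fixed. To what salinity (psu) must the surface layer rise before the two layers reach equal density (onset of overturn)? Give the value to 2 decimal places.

Neutral buoyancy requires −α(T_deep − T_surf) + β(S_deep − S_surf′) = 0.
S_surf′ = S_deep − (α/β)·ΔT = 33.42 − (1.4 × 10⁻⁴/7.2 × 10⁻⁴)·(-2.1) = 33.8283 psu.
Increase required: 33.8283 − 33.04 = 0.7883 psu.

33.83 psu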